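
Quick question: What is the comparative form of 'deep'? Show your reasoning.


Apply comparative formation (add -er): 'deep' -> 'deeper'.

deeper


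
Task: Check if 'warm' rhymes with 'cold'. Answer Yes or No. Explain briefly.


Rime (stressed vowel + following sounds) of 'warm': -arm = /ɔːrm/
Rime of 'cold': -old = /oʊld/
/ɔːrm/ and /oʊld/ are different ending sounds, so the words do not rhyme.

No


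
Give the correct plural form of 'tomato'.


Apply rule: Add -es (consonant + o). 'tomato' becomes 'tomatoes'.

tomatoes


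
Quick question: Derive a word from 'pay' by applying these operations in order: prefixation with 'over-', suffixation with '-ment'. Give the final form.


Step 1: Add prefix 'over-' to 'pay' = 'overpay'
Step 2: Add suffix '-ment' to 'overpay' = 'overpayment'

overpayment


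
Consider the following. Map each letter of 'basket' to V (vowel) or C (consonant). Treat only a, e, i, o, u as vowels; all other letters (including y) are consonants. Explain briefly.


Letter mapping: b = C, a = V, s = C, k = C, e = V, t = C.

CVCCVC


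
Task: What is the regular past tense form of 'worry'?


Apply rule: Change -y to -ied. 'worry' becomes 'worried'.

worried


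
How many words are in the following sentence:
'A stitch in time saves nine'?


Split into words: A | stitch | in | time | saves | nine = 6 words.

6


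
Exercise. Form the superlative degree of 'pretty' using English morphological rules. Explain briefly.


Apply superlative formation (consonant + y: change y to i, add -est): 'pretty' -> 'prettiest'.

prettiest


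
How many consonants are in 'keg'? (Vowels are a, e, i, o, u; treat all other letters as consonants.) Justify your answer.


Consonants in 'keg': k, g = 2 consonants.

2


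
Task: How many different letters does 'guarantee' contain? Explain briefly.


Unique letters in 'guarantee': {a, e, g, n, r, t, u} = 7 distinct letters.

7


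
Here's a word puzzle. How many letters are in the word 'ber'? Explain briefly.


Spell out 'ber' and number each letter: b(1), e(2), r(3). Total: 3 letters.

3


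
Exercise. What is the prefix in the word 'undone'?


The word 'undone' = 'un' (prefix) + 'done' (root). The prefix is 'un'.

un


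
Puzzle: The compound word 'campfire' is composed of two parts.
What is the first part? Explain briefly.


Split 'campfire' into 'camp' + 'fire'. The first part is 'camp'.

camp


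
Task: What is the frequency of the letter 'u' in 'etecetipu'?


Letter 'u' in 'etecetipu': found at position(s) 9 = 1 occurrence(s).

1


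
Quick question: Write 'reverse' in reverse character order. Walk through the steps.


Reverse 'reverse' character by character: 'esrever'.

esrever


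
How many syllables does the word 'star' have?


Break 'star' into syllables: star -> star = 1 syllable

1 syllable


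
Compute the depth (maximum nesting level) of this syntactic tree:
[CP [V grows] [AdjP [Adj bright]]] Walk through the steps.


Count bracket nesting levels:
'[' at pos 0: depth = 1
'[' at pos 4: depth = 2
'[' at pos 14: depth = 2
'[' at pos 20: depth = 3
Maximum depth reached: 3

3


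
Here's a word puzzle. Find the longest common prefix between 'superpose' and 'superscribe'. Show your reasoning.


Compare from the start: 5 characters match: 'super'. Mismatch at position 6: 'p' vs 's'.

super


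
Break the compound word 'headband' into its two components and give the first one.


Split 'headband' into 'head' + 'band'. The first part is 'head'.

head


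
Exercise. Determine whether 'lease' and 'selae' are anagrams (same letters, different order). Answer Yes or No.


Sorted letters of 'lease': 'aeels'
Sorted letters of 'selae': 'aeels'
They match.

Yes


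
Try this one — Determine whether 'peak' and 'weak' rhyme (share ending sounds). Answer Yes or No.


Rime (stressed vowel + following sounds) of 'peak': -eak = /iːk/
Rime of 'weak': -eak = /iːk/
/iːk/ and /iːk/ are the same ending sound, so the words rhyme.

Yes


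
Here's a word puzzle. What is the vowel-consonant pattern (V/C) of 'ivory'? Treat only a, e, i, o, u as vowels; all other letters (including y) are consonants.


Letter mapping: i = V, v = C, o = V, r = C, y = C.

VCVCC


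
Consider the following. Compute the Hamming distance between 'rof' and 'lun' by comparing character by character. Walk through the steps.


Alignment:
Position 1: 'r' vs 'l' = DIFFER
Position 2: 'o' vs 'u' = DIFFER
Position 3: 'f' vs 'n' = DIFFER
Total differences: 3

3


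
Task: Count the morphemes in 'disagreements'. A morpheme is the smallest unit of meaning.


Decomposition: dis- (prefix) + agree (root) + -ment (suffix) + -s (plural) = 4 morpheme(s)

4 morphemes


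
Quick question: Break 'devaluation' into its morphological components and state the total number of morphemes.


Step 1: Identify prefix: 'de' (meaning: reverse/remove)
Step 2: Identify root: 'value'
Step 3: Identify suffix(es): 'ation'
Decomposition: de- (prefix: reverse/remove) + value (root) + -ation (suffix: act of)
Total morphemes: 3

3 morphemes (de- (prefix: reverse/remove) + value (root) + -ation (suffix: act of))


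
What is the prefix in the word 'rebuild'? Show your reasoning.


The word 'rebuild' = 're' (prefix) + 'build' (root). The prefix is 're'.

re


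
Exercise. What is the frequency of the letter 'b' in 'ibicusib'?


Letter 'b' in 'ibicusib': found at position(s) 2, 8 = 2 occurrence(s).

2


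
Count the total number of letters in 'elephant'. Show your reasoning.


Spell out 'elephant' and number each letter: e(1), l(2), e(3), p(4), h(5), a(6), n(7), t(8). Total: 8 letters.

8


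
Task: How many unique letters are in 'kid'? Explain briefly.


Unique letters in 'kid': {d, i, k} = 3 distinct letters.

3


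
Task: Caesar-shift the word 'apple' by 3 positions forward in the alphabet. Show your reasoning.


Shift each letter by 3: a -> d, p -> s, p -> s, l -> o, e -> h. Result: 'dssoh'.

dssoh


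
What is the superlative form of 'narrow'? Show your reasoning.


Apply superlative formation (add -est): 'narrow' -> 'narrowest'.

narrowest


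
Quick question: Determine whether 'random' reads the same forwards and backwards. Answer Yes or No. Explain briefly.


Forward: 'random'
Reversed: 'modnar'
They differ.

No


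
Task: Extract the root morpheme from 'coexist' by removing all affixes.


Remove prefix 'co' from 'coexist' to get root 'exist'.

exist


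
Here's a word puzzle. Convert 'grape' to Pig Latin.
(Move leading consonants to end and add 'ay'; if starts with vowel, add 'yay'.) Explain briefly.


'grape': move consonant cluster 'gr' to end and add 'ay': 'apegray'.

apegray


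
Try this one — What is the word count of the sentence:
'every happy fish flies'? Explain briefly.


Split into words: every | happy | fish | flies = 4 words.

4


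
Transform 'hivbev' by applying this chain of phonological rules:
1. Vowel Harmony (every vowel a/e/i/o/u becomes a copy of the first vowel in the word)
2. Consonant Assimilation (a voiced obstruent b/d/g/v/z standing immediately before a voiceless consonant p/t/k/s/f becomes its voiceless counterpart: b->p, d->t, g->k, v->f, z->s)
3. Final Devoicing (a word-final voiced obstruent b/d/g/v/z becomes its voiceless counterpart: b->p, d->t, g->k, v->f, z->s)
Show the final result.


Starting form: 'hivbev'
Rule 1: Vowel Harmony: all vowels become 'i' (matching first vowel). 'hivbev' -> 'hivbiv'
Rule 2: Consonant Assimilation: no voiced obstruent (b/d/g/v/z) stands immediately before a voiceless consonant (p/t/k/s/f). No change.
Rule 3: Final Devoicing: word-final voiced obstruent 'v' becomes voiceless 'f'. 'hivbiv' -> 'hivbif'
Final form: 'hivbif'

hivbif


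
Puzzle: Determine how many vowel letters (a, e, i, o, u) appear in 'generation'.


Vowels in 'generation': e, e, a, i, o = 5 vowels.

5


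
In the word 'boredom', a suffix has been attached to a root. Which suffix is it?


The word 'boredom' = 'bore' (root) + '-dom' (suffix). The suffix is '-dom'.

dom


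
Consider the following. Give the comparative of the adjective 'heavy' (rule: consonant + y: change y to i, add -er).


Apply comparative formation (consonant + y: change y to i, add -er): 'heavy' -> 'heavier'.

heavier


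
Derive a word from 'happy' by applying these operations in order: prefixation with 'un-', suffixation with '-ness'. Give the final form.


Step 1: Add prefix 'un-' to 'happy' = 'unhappy'
Step 2: Add suffix '-ness' to 'unhappy' = 'unhappiness'

unhappiness


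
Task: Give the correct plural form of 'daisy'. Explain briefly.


Apply rule: Change -y to -ies (consonant + y). 'daisy' becomes 'daisies'.

daisies


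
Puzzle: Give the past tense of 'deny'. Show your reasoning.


Apply rule: Change -y to -ied. 'deny' becomes 'denied'.

denied


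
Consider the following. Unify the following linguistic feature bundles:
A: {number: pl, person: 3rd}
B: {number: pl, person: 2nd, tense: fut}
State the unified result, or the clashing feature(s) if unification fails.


Compare features:
number: A=pl vs B=pl -> unified: pl
person: A=3rd vs B=2nd -> CLASH
tense: A=_ vs B=fut -> unified: fut
Clash detected on feature 'person' (3rd vs 2nd); unification fails.

CLASH on 'person' (3rd vs 2nd)


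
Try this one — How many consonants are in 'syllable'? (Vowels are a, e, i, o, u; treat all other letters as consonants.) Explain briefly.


Consonants in 'syllable': s, y, l, l, b, l = 6 consonants.

6


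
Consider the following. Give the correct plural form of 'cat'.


Apply rule: Add -s. 'cat' becomes 'cats'.

cats


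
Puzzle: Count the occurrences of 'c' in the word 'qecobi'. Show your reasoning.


Letter 'c' in 'qecobi': found at position(s) 3 = 1 occurrence(s).

1


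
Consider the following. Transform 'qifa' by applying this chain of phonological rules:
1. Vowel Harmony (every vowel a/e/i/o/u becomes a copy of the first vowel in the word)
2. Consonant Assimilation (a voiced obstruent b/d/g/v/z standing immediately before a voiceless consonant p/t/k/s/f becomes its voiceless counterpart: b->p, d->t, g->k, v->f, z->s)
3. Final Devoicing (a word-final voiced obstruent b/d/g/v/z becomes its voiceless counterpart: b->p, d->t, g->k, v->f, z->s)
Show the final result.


Starting form: 'qifa'
Rule 1: Vowel Harmony: all vowels become 'i' (matching first vowel). 'qifa' -> 'qifi'
Rule 2: Consonant Assimilation: no voiced obstruent (b/d/g/v/z) stands immediately before a voiceless consonant (p/t/k/s/f). No change.
Rule 3: Final Devoicing: the word ends in the vowel 'i', not a consonant. No change.
Final form: 'qifi'

qifi


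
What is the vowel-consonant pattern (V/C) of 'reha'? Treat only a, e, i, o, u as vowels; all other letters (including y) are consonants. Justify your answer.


Letter mapping: r = C, e = V, h = C, a = V.

CVCV


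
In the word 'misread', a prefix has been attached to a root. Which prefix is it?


The word 'misread' = 'mis' (prefix) + 'read' (root). The prefix is 'mis'.

mis


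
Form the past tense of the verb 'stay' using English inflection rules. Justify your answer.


Apply rule: Add -ed. 'stay' becomes 'stayed'.

stayed


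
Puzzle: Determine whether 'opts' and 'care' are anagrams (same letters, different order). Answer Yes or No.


Sorted letters of 'opts': 'opst'
Sorted letters of 'care': 'acer'
They do not match.

No


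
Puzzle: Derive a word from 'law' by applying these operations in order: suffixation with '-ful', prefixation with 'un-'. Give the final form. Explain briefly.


Step 1: Add suffix '-ful' to 'law' = 'lawful'
Step 2: Add prefix 'un-' to 'lawful' = 'unlawful'

unlawful


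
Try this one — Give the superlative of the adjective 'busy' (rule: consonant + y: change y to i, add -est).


Apply superlative formation (consonant + y: change y to i, add -est): 'busy' -> 'busiest'.

busiest


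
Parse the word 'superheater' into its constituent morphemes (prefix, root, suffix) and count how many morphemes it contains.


Step 1: Identify prefix: 'super' (meaning: above)
Step 2: Identify root: 'heat'
Step 3: Identify suffix(es): 'er'
Decomposition: super- (prefix: above) + heat (root) + -er (suffix: one who)
Total morphemes: 3

3 morphemes (super- (prefix: above) + heat (root) + -er (suffix: one who))


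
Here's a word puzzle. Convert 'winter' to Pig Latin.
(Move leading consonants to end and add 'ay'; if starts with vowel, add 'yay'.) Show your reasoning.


'winter': move consonant cluster 'w' to end and add 'ay': 'interway'.

interway


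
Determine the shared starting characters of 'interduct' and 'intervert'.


Compare from the start: 5 characters match: 'inter'. Mismatch at position 6: 'd' vs 'v'.

inter


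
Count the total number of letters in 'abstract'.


Spell out 'abstract' and number each letter: a(1), b(2), s(3), t(4), r(5), a(6), c(7), t(8). Total: 8 letters.

8


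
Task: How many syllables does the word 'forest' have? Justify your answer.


Break 'forest' into syllables: for-est -> for | est = 2 syllables

2 syllables


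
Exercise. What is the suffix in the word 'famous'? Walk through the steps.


The word 'famous' = 'fame' (root) + '-ous' (suffix). The suffix is '-ous'.

ous


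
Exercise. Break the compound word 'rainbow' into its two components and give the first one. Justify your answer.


Split 'rainbow' into 'rain' + 'bow'. The first part is 'rain'.

rain


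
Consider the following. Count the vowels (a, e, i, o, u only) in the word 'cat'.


Vowels in 'cat': a = 1 vowels.

1


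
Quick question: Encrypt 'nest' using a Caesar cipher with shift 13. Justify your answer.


Shift each letter by 13: n -> a, e -> r, s -> f, t -> g. Result: 'arfg'.

arfg


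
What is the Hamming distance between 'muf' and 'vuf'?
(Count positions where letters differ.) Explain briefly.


Alignment:
Position 1: 'm' vs 'v' = DIFFER
Position 2: 'u' vs 'u' = match
Position 3: 'f' vs 'f' = match
Total differences: 1

1


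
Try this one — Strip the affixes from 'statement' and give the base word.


Remove suffix '-ment' from 'statement' to get root 'state'.

state


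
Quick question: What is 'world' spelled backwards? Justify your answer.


Reverse 'world' character by character: 'dlrow'.

dlrow


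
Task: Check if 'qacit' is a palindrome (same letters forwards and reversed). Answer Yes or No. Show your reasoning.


Forward: 'qacit'
Reversed: 'ticaq'
They differ.

No


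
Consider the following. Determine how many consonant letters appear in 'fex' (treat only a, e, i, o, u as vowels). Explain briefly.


Consonants in 'fex': f, x = 2 consonants.

2


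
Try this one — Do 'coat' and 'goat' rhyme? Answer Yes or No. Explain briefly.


Rime (stressed vowel + following sounds) of 'coat': -oat = /oʊt/
Rime of 'goat': -oat = /oʊt/
/oʊt/ and /oʊt/ are the same ending sound, so the words rhyme.

Yes


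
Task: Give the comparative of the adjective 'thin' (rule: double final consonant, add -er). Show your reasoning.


Apply comparative formation (double final consonant, add -er): 'thin' -> 'thinner'.

thinner


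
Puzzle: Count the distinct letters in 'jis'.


Unique letters in 'jis': {i, j, s} = 3 distinct letters.

3


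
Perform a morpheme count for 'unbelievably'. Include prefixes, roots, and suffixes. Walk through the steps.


Decomposition: un- (prefix) + believe (root) + -able (suffix) + -ly (suffix) = 4 morpheme(s)

4 morphemes


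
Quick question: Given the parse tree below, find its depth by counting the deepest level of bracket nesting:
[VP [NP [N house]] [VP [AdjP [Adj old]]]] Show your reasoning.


Count bracket nesting levels:
'[' at pos 0: depth = 1
'[' at pos 4: depth = 2
'[' at pos 8: depth = 3
'[' at pos 19: depth = 2
'[' at pos 23: depth = 3
'[' at pos 29: depth = 4
Maximum depth reached: 4

4


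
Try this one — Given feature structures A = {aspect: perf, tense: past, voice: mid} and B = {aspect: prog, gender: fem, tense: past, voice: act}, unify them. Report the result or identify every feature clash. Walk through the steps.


Compare features:
aspect: A=perf vs B=prog -> CLASH
gender: A=_ vs B=fem -> unified: fem
tense: A=past vs B=past -> unified: past
voice: A=mid vs B=act -> CLASH
Clashes detected on features 'aspect' (perf vs prog) and 'voice' (mid vs act); unification fails.

CLASH on 'aspect' (perf vs prog) and 'voice' (mid vs act)


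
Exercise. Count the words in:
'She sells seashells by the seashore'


Split into words: She | sells | seashells | by | the | seashore = 6 words.

6


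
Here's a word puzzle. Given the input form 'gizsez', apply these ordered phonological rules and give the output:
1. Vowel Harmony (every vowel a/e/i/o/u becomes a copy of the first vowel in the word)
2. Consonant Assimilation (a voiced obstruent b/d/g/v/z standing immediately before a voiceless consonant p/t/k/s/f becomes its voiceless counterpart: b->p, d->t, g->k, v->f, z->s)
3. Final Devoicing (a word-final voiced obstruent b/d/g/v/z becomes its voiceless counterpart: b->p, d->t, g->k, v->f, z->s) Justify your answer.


Starting form: 'gizsez'
Rule 1: Vowel Harmony: all vowels become 'i' (matching first vowel). 'gizsez' -> 'gizsiz'
Rule 2: Consonant Assimilation: voiced obstruent before voiceless consonant becomes voiceless ('zs' -> 'ss'). 'gizsiz' -> 'gissiz'
Rule 3: Final Devoicing: word-final voiced obstruent 'z' becomes voiceless 's'. 'gissiz' -> 'gissis'
Final form: 'gissis'

gissis


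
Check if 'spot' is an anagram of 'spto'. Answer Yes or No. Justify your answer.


Sorted letters of 'spot': 'opst'
Sorted letters of 'spto': 'opst'
They match.

Yes


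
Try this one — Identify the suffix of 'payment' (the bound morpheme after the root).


The word 'payment' = 'pay' (root) + '-ment' (suffix). The suffix is '-ment'.

ment


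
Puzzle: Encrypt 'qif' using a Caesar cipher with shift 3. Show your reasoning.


Shift each letter by 3: q -> t, i -> l, f -> i. Result: 'tli'.

tli


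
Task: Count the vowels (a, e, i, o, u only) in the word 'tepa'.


Vowels in 'tepa': e, a = 2 vowels.

2


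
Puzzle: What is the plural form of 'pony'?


Apply rule: Change -y to -ies (consonant + y). 'pony' becomes 'ponies'.

ponies


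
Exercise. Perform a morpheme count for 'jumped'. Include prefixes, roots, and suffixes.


Decomposition: jump (root) + -ed (suffix) = 2 morpheme(s)

2 morphemes


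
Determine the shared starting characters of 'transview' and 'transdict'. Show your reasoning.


Compare from the start: 5 characters match: 'trans'. Mismatch at position 6: 'v' vs 'd'.

trans


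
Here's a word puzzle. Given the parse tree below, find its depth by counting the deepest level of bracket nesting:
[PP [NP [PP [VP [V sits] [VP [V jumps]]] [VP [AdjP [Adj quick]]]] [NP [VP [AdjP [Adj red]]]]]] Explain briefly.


Count bracket nesting levels:
'[' at pos 0: depth = 1
'[' at pos 4: depth = 2
'[' at pos 8: depth = 3
'[' at pos 12: depth = 4
'[' at pos 16: depth = 5
'[' at pos 25: depth = 5
'[' at pos 29: depth = 6
'[' at pos 41: depth = 4
'[' at pos 45: depth = 5
'[' at pos 51: depth = 6
'[' at pos 66: depth = 3
'[' at pos 70: depth = 4
'[' at pos 74: depth = 5
'[' at pos 80: depth = 6
Maximum depth reached: 6

6


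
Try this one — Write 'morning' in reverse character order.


Reverse 'morning' character by character: 'gninrom'.

gninrom


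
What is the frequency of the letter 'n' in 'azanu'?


Letter 'n' in 'azanu': found at position(s) 4 = 1 occurrence(s).

1


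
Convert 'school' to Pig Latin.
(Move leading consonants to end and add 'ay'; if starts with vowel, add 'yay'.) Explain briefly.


'school': move consonant cluster 'sch' to end and add 'ay': 'oolschay'.

oolschay


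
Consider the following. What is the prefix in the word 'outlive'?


The word 'outlive' = 'out' (prefix) + 'live' (root). The prefix is 'out'.

out


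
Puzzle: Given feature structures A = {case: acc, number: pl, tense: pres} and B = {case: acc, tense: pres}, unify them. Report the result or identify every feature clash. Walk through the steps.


Compare features:
case: A=acc vs B=acc -> unified: acc
number: A=pl vs B=_ -> unified: pl
tense: A=pres vs B=pres -> unified: pres
No clashes found.

Unified: {case: acc, number: pl, tense: pres}


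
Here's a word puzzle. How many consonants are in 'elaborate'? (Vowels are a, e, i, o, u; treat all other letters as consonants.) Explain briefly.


Consonants in 'elaborate': l, b, r, t = 4 consonants.

4


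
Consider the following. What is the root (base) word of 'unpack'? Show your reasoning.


Remove prefix 'un' from 'unpack' to get root 'pack'.

pack


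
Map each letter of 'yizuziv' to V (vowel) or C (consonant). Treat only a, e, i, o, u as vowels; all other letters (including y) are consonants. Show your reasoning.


Letter mapping: y = C, i = V, z = C, u = V, z = C, i = V, v = C.

CVCVCVC


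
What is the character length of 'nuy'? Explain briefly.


Spell out 'nuy' and number each letter: n(1), u(2), y(3). Total: 3 letters.

3


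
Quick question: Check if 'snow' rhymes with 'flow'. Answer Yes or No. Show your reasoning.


Rime (stressed vowel + following sounds) of 'snow': -ow = /oʊ/
Rime of 'flow': -ow = /oʊ/
/oʊ/ and /oʊ/ are the same ending sound, so the words rhyme.

Yes


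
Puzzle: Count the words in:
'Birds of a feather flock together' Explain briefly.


Split into words: Birds | of | a | feather | flock | together = 6 words.

6


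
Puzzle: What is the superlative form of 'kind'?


Apply superlative formation (add -est): 'kind' -> 'kindest'.

kindest


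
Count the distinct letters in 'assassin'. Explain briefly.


Unique letters in 'assassin': {a, i, n, s} = 4 distinct letters.

4


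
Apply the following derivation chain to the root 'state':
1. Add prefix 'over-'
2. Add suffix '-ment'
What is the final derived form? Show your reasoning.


Step 1: Add prefix 'over-' to 'state' = 'overstate'
Step 2: Add suffix '-ment' to 'overstate' = 'overstatement'

overstatement


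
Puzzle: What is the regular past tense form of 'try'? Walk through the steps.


Apply rule: Change -y to -ied. 'try' becomes 'tried'.

tried


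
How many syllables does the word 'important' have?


Break 'important' into syllables: im-por-tant -> im | por | tant = 3 syllables

3 syllables


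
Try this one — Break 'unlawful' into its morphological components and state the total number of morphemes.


Step 1: Identify prefix: 'un' (meaning: not/reverse)
Step 2: Identify root: 'law'
Step 3: Identify suffix(es): 'ful'
Decomposition: un- (prefix: not/reverse) + law (root) + -ful (suffix: full of)
Total morphemes: 3

3 morphemes (un- (prefix: not/reverse) + law (root) + -ful (suffix: full of))


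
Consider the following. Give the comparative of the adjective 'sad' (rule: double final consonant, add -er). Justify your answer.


Apply comparative formation (double final consonant, add -er): 'sad' -> 'sadder'.

sadder


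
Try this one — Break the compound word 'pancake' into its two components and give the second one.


Split 'pancake' into 'pan' + 'cake'. The second part is 'cake'.

cake


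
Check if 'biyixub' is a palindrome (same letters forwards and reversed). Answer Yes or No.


Forward: 'biyixub'
Reversed: 'buxiyib'
They differ.

No


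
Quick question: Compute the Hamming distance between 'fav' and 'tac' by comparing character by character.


Alignment:
Position 1: 'f' vs 't' = DIFFER
Position 2: 'a' vs 'a' = match
Position 3: 'v' vs 'c' = DIFFER
Total differences: 2

2


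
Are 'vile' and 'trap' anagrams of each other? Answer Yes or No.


Sorted letters of 'vile': 'eilv'
Sorted letters of 'trap': 'aprt'
They do not match.

No


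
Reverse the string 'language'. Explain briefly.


Reverse 'language' character by character: 'egaugnal'.

egaugnal


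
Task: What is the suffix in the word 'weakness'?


The word 'weakness' = 'weak' (root) + '-ness' (suffix). The suffix is '-ness'.

ness


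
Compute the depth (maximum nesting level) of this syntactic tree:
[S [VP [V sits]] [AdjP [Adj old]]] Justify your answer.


Count bracket nesting levels:
'[' at pos 0: depth = 1
'[' at pos 3: depth = 2
'[' at pos 7: depth = 3
'[' at pos 17: depth = 2
'[' at pos 23: depth = 3
Maximum depth reached: 3

3


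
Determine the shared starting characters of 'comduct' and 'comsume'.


Compare from the start: 3 characters match: 'com'. Mismatch at position 4: 'd' vs 's'.

com


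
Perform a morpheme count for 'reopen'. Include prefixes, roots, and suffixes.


Decomposition: re- (prefix) + open (root) = 2 morpheme(s)

2 morphemes


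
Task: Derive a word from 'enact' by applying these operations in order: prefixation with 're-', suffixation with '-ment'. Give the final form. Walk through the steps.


Step 1: Add prefix 're-' to 'enact' = 'reenact'
Step 2: Add suffix '-ment' to 'reenact' = 'reenactment'

reenactment


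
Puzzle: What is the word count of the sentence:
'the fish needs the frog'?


Split into words: the | fish | needs | the | frog = 5 words.

5


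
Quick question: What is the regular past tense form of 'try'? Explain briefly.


Apply rule: Change -y to -ied. 'try' becomes 'tried'.

tried


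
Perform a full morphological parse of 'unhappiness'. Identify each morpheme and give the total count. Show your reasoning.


Step 1: Identify prefix: 'un' (meaning: not/reverse)
Step 2: Identify root: 'happy'
Step 3: Identify suffix(es): 'ness'
Decomposition: un- (prefix: not/reverse) + happy (root) + -ness (suffix: state of)
Total morphemes: 3

3 morphemes (un- (prefix: not/reverse) + happy (root) + -ness (suffix: state of))


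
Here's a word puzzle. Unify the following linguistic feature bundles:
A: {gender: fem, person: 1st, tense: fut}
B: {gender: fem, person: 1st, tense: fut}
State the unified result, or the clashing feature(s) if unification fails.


Compare features:
gender: A=fem vs B=fem -> unified: fem
person: A=1st vs B=1st -> unified: 1st
tense: A=fut vs B=fut -> unified: fut
No clashes found.

Unified: {gender: fem, person: 1st, tense: fut}


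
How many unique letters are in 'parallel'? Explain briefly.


Unique letters in 'parallel': {a, e, l, p, r} = 5 distinct letters.

5


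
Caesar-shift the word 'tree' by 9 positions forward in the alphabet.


Shift each letter by 9: t -> c, r -> a, e -> n, e -> n. Result: 'cann'.

cann


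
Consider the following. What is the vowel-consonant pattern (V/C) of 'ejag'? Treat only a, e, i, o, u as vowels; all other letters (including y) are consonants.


Letter mapping: e = V, j = C, a = V, g = C.

VCVC


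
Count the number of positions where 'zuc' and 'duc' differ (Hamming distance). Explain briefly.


Alignment:
Position 1: 'z' vs 'd' = DIFFER
Position 2: 'u' vs 'u' = match
Position 3: 'c' vs 'c' = match
Total differences: 1

1


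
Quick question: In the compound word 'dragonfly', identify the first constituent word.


Split 'dragonfly' into 'dragon' + 'fly'. The first part is 'dragon'.

dragon


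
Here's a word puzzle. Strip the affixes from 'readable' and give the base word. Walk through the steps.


Remove suffix '-able' from 'readable' to get root 'read'.

read


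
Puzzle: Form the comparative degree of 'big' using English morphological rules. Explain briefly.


Apply comparative formation (double final consonant, add -er): 'big' -> 'bigger'.

bigger


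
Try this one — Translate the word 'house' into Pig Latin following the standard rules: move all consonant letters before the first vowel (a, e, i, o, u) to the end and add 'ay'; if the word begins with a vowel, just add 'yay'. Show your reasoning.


'house': move consonant cluster 'h' to end and add 'ay': 'ousehay'.

ousehay


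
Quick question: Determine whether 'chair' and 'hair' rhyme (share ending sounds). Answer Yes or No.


Rime (stressed vowel + following sounds) of 'chair': -air = /ɛər/
Rime of 'hair': -air = /ɛər/
/ɛər/ and /ɛər/ are the same ending sound, so the words rhyme.

Yes


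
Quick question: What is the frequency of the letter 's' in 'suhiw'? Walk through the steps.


Letter 's' in 'suhiw': found at position(s) 1 = 1 occurrence(s).

1


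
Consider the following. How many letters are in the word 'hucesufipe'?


Spell out 'hucesufipe' and number each letter: h(1), u(2), c(3), e(4), s(5), u(6), f(7), i(8), p(9), e(10). Total: 10 letters.

10


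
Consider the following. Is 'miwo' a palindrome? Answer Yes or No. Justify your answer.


Forward: 'miwo'
Reversed: 'owim'
They differ.

No


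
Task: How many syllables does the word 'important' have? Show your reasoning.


Break 'important' into syllables: im-por-tant -> im | por | tant = 3 syllables

3 syllables


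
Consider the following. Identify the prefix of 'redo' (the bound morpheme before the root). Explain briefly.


The word 'redo' = 're' (prefix) + 'do' (root). The prefix is 're'.

re


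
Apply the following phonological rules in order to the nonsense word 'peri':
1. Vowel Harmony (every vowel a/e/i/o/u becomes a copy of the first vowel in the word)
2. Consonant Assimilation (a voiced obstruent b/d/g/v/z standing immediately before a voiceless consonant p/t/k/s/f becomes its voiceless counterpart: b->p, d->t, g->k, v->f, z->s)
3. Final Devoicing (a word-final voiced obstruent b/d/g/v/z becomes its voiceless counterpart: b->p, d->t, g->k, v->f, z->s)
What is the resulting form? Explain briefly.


Starting form: 'peri'
Rule 1: Vowel Harmony: all vowels become 'e' (matching first vowel). 'peri' -> 'pere'
Rule 2: Consonant Assimilation: no voiced obstruent (b/d/g/v/z) stands immediately before a voiceless consonant (p/t/k/s/f). No change.
Rule 3: Final Devoicing: the word ends in the vowel 'e', not a consonant. No change.
Final form: 'pere'

pere


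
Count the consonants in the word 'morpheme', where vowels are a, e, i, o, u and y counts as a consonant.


Consonants in 'morpheme': m, r, p, h, m = 5 consonants.

5


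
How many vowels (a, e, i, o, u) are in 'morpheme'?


Vowels in 'morpheme': o, e, e = 3 vowels.

3


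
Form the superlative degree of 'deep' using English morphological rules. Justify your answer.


Apply superlative formation (add -est): 'deep' -> 'deepest'.

deepest


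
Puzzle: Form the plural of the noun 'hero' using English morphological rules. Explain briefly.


Apply rule: Add -es (consonant + o). 'hero' becomes 'heroes'.

heroes


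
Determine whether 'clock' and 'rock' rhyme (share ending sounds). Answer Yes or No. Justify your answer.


Rime (stressed vowel + following sounds) of 'clock': -ock = /ɒk/
Rime of 'rock': -ock = /ɒk/
/ɒk/ and /ɒk/ are the same ending sound, so the words rhyme.

Yes


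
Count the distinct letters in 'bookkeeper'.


Unique letters in 'bookkeeper': {b, e, k, o, p, r} = 6 distinct letters.

6


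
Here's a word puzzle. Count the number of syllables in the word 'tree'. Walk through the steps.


Break 'tree' into syllables: tree -> tree = 1 syllable

1 syllable


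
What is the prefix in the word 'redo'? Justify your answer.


The word 'redo' = 're' (prefix) + 'do' (root). The prefix is 're'.

re


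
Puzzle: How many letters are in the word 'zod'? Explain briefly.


Spell out 'zod' and number each letter: z(1), o(2), d(3). Total: 3 letters.

3


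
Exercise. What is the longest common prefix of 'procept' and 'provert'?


Compare from the start: 3 characters match: 'pro'. Mismatch at position 4: 'c' vs 'v'.

pro


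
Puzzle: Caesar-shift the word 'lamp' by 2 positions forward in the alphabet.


Shift each letter by 2: l -> n, a -> c, m -> o, p -> r. Result: 'ncor'.

ncor


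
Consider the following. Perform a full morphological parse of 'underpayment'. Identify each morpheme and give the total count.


Step 1: Identify prefix: 'under' (meaning: beneath/insufficient)
Step 2: Identify root: 'pay'
Step 3: Identify suffix(es): 'ment'
Decomposition: under- (prefix: beneath/insufficient) + pay (root) + -ment (suffix: action/result)
Total morphemes: 3

3 morphemes (under- (prefix: beneath/insufficient) + pay (root) + -ment (suffix: action/result))


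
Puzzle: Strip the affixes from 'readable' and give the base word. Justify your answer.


Remove suffix '-able' from 'readable' to get root 'read'.

read


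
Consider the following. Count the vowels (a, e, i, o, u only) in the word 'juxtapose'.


Vowels in 'juxtapose': u, a, o, e = 4 vowels.

4


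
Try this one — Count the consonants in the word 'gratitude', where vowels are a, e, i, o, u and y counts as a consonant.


Consonants in 'gratitude': g, r, t, t, d = 5 consonants.

5


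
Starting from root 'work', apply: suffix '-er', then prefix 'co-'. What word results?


Step 1: Add suffix '-er' to 'work' = 'worker'
Step 2: Add prefix 'co-' to 'worker' = 'coworker'

coworker


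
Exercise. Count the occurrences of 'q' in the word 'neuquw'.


Letter 'q' in 'neuquw': found at position(s) 4 = 1 occurrence(s).

1


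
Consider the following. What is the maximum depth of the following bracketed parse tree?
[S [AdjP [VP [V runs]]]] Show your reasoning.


Count bracket nesting levels:
'[' at pos 0: depth = 1
'[' at pos 3: depth = 2
'[' at pos 9: depth = 3
'[' at pos 13: depth = 4
Maximum depth reached: 4

4


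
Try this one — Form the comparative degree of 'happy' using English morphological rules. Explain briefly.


Apply comparative formation (consonant + y: change y to i, add -er): 'happy' -> 'happier'.

happier


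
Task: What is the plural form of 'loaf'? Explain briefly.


Apply rule: Change -f to -ves. 'loaf' becomes 'loaves'.

loaves


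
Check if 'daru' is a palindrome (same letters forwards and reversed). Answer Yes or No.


Forward: 'daru'
Reversed: 'urad'
They differ.

No


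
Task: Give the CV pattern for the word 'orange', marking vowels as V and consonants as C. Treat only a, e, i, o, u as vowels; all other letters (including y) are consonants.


Letter mapping: o = V, r = C, a = V, n = C, g = C, e = V.

VCVCCV


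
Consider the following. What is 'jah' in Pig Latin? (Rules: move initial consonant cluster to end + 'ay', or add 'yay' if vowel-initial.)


'jah': move consonant cluster 'j' to end and add 'ay': 'ahjay'.

ahjay


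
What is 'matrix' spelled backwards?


Reverse 'matrix' character by character: 'xirtam'.

xirtam


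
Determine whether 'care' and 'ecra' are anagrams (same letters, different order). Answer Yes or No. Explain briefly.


Sorted letters of 'care': 'acer'
Sorted letters of 'ecra': 'acer'
They match.

Yes


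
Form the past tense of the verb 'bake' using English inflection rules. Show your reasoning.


Apply rule: Add -d (word ends in -e). 'bake' becomes 'baked'.

baked


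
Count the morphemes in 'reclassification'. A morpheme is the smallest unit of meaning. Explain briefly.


Decomposition: re- (prefix) + class (root) + -ify (suffix) + -ation (suffix) = 4 morpheme(s)

4 morphemes


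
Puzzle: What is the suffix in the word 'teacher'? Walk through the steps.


The word 'teacher' = 'teach' (root) + '-er' (suffix). The suffix is '-er'.

er


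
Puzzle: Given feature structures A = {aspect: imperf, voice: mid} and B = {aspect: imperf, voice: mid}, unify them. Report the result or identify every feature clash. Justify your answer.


Compare features:
aspect: A=imperf vs B=imperf -> unified: imperf
voice: A=mid vs B=mid -> unified: mid
No clashes found.

Unified: {aspect: imperf, voice: mid}


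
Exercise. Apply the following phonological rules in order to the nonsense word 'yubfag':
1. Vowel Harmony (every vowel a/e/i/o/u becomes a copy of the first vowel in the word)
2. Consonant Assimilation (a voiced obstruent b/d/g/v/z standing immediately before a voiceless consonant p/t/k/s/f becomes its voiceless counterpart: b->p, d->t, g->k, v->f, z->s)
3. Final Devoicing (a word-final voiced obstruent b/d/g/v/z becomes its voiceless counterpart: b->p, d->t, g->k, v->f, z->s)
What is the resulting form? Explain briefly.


Starting form: 'yubfag'
Rule 1: Vowel Harmony: all vowels become 'u' (matching first vowel). 'yubfag' -> 'yubfug'
Rule 2: Consonant Assimilation: voiced obstruent before voiceless consonant becomes voiceless ('bf' -> 'pf'). 'yubfug' -> 'yupfug'
Rule 3: Final Devoicing: word-final voiced obstruent 'g' becomes voiceless 'k'. 'yupfug' -> 'yupfuk'
Final form: 'yupfuk'

yupfuk


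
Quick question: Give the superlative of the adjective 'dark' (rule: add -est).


Apply superlative formation (add -est): 'dark' -> 'darkest'.

darkest


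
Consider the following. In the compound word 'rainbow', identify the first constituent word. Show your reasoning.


Split 'rainbow' into 'rain' + 'bow'. The first part is 'rain'.

rain


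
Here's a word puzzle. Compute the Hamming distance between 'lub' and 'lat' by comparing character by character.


Alignment:
Position 1: 'l' vs 'l' = match
Position 2: 'u' vs 'a' = DIFFER
Position 3: 'b' vs 't' = DIFFER
Total differences: 2

2


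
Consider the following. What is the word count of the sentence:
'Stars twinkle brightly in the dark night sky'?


Split into words: Stars | twinkle | brightly | in | the | dark | night | sky = 8 words.

8


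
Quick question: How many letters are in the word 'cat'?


Spell out 'cat' and number each letter: c(1), a(2), t(3). Total: 3 letters.

3


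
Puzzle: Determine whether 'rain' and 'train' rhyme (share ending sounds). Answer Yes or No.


Rime (stressed vowel + following sounds) of 'rain': -ain = /eɪn/
Rime of 'train': -ain = /eɪn/
/eɪn/ and /eɪn/ are the same ending sound, so the words rhyme.

Yes


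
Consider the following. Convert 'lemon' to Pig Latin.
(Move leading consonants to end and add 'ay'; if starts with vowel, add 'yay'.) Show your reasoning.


'lemon': move consonant cluster 'l' to end and add 'ay': 'emonlay'.

emonlay


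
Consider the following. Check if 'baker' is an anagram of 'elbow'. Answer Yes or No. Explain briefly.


Sorted letters of 'baker': 'abekr'
Sorted letters of 'elbow': 'below'
They do not match.

No


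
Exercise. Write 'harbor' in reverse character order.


Reverse 'harbor' character by character: 'robrah'.

robrah


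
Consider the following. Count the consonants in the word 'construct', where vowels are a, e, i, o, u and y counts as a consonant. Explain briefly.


Consonants in 'construct': c, n, s, t, r, c, t = 7 consonants.

7


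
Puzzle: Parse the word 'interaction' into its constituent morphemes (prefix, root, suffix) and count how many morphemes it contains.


Step 1: Identify prefix: 'inter' (meaning: between)
Step 2: Identify root: 'act'
Step 3: Identify suffix(es): 'ion'
Decomposition: inter- (prefix: between) + act (root) + -ion (suffix: act of)
Total morphemes: 3

3 morphemes (inter- (prefix: between) + act (root) + -ion (suffix: act of))


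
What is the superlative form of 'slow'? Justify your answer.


Apply superlative formation (add -est): 'slow' -> 'slowest'.

slowest


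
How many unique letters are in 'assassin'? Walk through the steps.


Unique letters in 'assassin': {a, i, n, s} = 4 distinct letters.

4


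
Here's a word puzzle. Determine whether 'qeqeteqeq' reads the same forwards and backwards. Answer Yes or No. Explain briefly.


Forward: 'qeqeteqeq'
Reversed: 'qeqeteqeq'
They are identical.

Yes
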